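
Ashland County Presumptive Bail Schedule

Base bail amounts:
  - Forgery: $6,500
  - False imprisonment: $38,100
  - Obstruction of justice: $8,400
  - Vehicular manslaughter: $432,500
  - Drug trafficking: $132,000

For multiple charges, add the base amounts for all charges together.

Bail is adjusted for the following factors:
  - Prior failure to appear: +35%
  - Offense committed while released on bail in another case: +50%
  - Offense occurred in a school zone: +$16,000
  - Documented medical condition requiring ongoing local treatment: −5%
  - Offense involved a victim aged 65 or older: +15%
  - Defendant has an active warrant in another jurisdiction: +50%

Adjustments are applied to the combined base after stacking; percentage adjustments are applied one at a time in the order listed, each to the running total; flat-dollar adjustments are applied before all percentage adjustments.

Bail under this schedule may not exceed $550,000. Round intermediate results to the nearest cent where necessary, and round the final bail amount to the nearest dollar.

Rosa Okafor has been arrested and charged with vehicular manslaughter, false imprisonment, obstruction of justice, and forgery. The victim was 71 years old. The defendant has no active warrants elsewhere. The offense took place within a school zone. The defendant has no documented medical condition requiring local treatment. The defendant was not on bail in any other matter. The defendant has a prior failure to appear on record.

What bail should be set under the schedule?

$550,000

Base amounts from the schedule: vehicular manslaughter $432,500; false imprisonment $38,100; obstruction of justice $8,400; forgery $6,500.
Stacking rule: sum of all bases. $432,500 + $38,100 + $8,400 + $6,500 = $485,500.
Offense occurred in a school zone (+$16,000 flat): $485,500 + $16,000 = $501,500.
Prior failure to appear (+35%): $501,500 × 1.35 = $677,025.
Offense involved a victim aged 65 or older (+15%): $677,025 × 1.15 = $778,578.75.
Result $778,578.75 exceeds the maximum of $550,000; bail is capped at $550,000.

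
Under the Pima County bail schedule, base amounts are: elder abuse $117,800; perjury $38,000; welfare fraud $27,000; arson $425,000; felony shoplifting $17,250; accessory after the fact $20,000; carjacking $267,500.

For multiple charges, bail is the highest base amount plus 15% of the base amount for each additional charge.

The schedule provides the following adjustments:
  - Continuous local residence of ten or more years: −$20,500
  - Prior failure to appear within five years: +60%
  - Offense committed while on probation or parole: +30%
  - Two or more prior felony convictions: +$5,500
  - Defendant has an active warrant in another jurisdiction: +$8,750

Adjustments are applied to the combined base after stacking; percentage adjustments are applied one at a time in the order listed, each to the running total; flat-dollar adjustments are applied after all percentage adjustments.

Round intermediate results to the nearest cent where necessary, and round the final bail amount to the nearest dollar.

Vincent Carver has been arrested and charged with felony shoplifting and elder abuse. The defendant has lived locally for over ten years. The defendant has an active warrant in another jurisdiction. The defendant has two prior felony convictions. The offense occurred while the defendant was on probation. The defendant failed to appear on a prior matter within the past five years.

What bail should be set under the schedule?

Base amounts from the schedule: felony shoplifting $17,250; elder abuse $117,800.
Stacking rule: highest base plus 15% of each additional charge. Highest is elder abuse at $117,800. Additional: $17,250 × 15% = $2,587.50. Combined base = $117,800 + $2,587.50 = $120,387.50.
Prior failure to appear within five years (+60%): $120,387.50 × 1.6 = $192,620.
Offense committed while on probation or parole (+30%): $192,620 × 1.3 = $250,406.
Continuous local residence of ten or more years (−$20,500 flat): $250,406 − $20,500 = $229,906.
Two or more prior felony convictions (+$5,500 flat): $229,906 + $5,500 = $235,406.
Defendant has an active warrant in another jurisdiction (+$8,750 flat): $235,406 + $8,750 = $244,156.

$244,156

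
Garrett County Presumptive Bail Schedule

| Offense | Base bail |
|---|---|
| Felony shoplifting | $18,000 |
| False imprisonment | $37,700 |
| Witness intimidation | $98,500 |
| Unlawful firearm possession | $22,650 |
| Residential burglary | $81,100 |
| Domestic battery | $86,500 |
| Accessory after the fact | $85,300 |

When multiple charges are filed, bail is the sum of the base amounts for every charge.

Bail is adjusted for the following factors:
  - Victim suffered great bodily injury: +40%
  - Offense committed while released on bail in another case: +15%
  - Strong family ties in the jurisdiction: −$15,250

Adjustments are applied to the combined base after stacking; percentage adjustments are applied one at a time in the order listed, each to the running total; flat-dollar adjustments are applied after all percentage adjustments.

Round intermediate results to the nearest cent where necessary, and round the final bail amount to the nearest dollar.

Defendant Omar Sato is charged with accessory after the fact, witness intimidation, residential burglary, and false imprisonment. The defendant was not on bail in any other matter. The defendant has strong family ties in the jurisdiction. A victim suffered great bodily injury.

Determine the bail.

Base amounts from the schedule: accessory after the fact $85,300; witness intimidation $98,500; residential burglary $81,100; false imprisonment $37,700.
Stacking rule: sum of all bases. $85,300 + $98,500 + $81,100 + $37,700 = $302,600.
Victim suffered great bodily injury (+40%): $302,600 × 1.4 = $423,640.
Strong family ties in the jurisdiction (−$15,250 flat): $423,640 − $15,250 = $408,390.

$408,390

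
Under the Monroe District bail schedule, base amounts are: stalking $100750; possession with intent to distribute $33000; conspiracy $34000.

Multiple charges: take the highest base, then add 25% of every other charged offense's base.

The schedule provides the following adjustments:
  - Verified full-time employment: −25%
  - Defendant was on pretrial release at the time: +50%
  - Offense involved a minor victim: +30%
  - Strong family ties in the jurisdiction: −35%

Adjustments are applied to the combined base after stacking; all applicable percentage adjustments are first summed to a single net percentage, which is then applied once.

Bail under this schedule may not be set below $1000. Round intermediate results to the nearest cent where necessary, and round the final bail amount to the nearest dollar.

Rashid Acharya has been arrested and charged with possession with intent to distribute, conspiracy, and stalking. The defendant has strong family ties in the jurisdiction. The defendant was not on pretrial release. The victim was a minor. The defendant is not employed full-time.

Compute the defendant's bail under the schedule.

Base amounts from the schedule: possession with intent to distribute $33000; conspiracy $34000; stalking $100750.
Stacking rule: highest base plus 25% of each additional charge. Highest is stalking at $100750. Additional: $33000 × 25% = $8250; $34000 × 25% = $8500. Combined base = $100750 + $16750 = $117500.
Net percentage adjustment: +30% −35% = −5%. $117500 × 0.95 = $111625.
$111625 is at or above the $1000 minimum.

$111625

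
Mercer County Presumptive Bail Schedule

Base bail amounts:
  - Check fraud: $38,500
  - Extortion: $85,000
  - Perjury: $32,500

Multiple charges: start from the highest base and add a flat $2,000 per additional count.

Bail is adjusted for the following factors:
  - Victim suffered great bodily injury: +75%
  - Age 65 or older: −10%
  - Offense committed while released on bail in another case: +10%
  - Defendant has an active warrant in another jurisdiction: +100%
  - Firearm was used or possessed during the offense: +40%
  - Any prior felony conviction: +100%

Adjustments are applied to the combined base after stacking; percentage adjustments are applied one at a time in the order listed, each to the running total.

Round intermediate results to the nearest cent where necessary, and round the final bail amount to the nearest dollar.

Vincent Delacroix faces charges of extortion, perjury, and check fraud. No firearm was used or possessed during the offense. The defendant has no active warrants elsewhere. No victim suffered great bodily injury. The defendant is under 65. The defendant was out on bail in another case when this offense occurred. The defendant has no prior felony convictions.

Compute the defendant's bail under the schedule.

$97,900

Base amounts from the schedule: extortion $85,000; perjury $32,500; check fraud $38,500.
Stacking rule: highest base plus $2,000 per additional charge. Highest is extortion at $85,000; 2 additional charges → +$4,000. Combined base = $89,000.
Offense committed while released on bail in another case (+10%): $89,000 × 1.1 = $97,900.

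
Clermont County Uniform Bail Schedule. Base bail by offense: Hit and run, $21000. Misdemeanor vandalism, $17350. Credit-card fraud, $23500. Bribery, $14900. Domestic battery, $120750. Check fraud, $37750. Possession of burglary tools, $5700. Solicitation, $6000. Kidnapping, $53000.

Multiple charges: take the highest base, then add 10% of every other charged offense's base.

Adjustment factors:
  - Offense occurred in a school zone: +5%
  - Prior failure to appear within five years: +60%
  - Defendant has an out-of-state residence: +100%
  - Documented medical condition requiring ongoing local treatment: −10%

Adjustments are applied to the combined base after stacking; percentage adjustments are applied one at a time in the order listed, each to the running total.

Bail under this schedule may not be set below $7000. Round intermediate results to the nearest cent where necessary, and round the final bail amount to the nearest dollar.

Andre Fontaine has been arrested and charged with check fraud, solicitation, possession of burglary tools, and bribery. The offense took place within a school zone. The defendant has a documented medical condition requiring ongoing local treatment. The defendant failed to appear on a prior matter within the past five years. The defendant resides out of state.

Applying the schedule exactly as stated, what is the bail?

$122200

Base amounts from the schedule: check fraud $37750; solicitation $6000; possession of burglary tools $5700; bribery $14900.
Stacking rule: highest base plus 10% of each additional charge. Highest is check fraud at $37750. Additional: $6000 × 10% = $600; $5700 × 10% = $570; $14900 × 10% = $1490. Combined base = $37750 + $2660 = $40410.
Offense occurred in a school zone (+5%): $40410 × 1.05 = $42430.50.
Prior failure to appear within five years (+60%): $42430.50 × 1.6 = $67888.80.
Defendant has an out-of-state residence (+100%): $67888.80 × 2 = $135777.60.
Documented medical condition requiring ongoing local treatment (−10%): $135777.60 × 0.9 = $122199.84.
$122199.84 is at or above the $7000 minimum.
Rounded to the nearest dollar: $122200.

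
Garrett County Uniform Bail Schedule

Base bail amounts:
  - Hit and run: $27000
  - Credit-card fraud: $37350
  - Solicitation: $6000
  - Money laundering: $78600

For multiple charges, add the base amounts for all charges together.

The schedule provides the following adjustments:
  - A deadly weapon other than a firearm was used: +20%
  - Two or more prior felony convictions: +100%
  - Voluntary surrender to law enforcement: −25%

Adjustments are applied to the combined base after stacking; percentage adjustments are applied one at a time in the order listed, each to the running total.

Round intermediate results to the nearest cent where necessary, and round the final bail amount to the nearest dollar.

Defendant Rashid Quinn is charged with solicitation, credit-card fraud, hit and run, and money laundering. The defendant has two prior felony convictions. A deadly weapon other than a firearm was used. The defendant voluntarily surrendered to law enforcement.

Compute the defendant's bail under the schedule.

Base amounts from the schedule: solicitation $6000; credit-card fraud $37350; hit and run $27000; money laundering $78600.
Stacking rule: sum of all bases. $6000 + $37350 + $27000 + $78600 = $148950.
A deadly weapon other than a firearm was used (+20%): $148950 × 1.2 = $178740.
Two or more prior felony convictions (+100%): $178740 × 2 = $357480.
Voluntary surrender to law enforcement (−25%): $357480 × 0.75 = $268110.

$268110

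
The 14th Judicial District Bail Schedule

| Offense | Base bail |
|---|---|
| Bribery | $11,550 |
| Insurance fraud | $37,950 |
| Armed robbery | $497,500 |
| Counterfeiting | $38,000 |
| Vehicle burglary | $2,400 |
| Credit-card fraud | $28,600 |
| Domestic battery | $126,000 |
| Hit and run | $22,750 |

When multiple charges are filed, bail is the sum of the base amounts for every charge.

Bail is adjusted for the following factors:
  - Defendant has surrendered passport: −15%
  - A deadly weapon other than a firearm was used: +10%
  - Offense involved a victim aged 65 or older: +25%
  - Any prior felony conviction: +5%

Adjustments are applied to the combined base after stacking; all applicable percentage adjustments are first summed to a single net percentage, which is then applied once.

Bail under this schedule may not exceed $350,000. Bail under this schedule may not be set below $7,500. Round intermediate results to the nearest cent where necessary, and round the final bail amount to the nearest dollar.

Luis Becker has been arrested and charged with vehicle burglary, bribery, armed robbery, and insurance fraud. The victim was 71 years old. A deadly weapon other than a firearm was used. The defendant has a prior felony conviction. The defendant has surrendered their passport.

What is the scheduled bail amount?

Base amounts from the schedule: vehicle burglary $2,400; bribery $11,550; armed robbery $497,500; insurance fraud $37,950.
Stacking rule: sum of all bases. $2,400 + $11,550 + $497,500 + $37,950 = $549,400.
Net percentage adjustment: −15% +10% +25% +5% = +25%. $549,400 × 1.25 = $686,750.
Result $686,750 exceeds the maximum of $350,000; bail is capped at $350,000.
$350,000 is at or above the $7,500 minimum.

$350,000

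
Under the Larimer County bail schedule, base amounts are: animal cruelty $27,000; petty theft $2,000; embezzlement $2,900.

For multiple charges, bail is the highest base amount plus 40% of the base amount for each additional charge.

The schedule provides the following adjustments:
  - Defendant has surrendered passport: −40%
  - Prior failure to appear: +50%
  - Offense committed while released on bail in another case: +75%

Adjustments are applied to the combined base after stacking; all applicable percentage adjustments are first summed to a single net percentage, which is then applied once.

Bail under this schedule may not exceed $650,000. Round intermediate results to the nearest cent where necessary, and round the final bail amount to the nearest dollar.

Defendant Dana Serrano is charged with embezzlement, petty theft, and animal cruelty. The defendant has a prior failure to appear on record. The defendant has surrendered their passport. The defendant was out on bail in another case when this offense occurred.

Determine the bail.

Base amounts from the schedule: embezzlement $2,900; petty theft $2,000; animal cruelty $27,000.
Stacking rule: highest base plus 40% of each additional charge. Highest is animal cruelty at $27,000. Additional: $2,900 × 40% = $1,160; $2,000 × 40% = $800. Combined base = $27,000 + $1,960 = $28,960.
Net percentage adjustment: −40% +50% +75% = +85%. $28,960 × 1.85 = $53,576.
$53,576 is within the $650,000 maximum.

$53,576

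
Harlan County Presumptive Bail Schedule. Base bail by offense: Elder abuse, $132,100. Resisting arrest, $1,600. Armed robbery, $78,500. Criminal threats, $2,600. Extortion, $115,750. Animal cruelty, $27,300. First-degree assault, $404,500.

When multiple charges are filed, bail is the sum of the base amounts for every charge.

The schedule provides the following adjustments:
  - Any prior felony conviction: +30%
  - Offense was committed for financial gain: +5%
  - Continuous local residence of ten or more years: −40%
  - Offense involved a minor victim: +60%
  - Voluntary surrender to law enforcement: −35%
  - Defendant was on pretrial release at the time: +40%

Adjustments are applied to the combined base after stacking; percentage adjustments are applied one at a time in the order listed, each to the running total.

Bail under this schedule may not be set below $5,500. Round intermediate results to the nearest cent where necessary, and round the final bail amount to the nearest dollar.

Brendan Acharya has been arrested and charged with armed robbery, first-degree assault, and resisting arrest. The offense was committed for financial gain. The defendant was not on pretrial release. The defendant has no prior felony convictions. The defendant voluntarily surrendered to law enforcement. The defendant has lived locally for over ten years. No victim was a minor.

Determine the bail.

$198,444

Base amounts from the schedule: armed robbery $78,500; first-degree assault $404,500; resisting arrest $1,600.
Stacking rule: sum of all bases. $78,500 + $404,500 + $1,600 = $484,600.
Offense was committed for financial gain (+5%): $484,600 × 1.05 = $508,830.
Continuous local residence of ten or more years (−40%): $508,830 × 0.6 = $305,298.
Voluntary surrender to law enforcement (−35%): $305,298 × 0.65 = $198,443.70.
$198,443.70 is at or above the $5,500 minimum.
Rounded to the nearest dollar: $198,444.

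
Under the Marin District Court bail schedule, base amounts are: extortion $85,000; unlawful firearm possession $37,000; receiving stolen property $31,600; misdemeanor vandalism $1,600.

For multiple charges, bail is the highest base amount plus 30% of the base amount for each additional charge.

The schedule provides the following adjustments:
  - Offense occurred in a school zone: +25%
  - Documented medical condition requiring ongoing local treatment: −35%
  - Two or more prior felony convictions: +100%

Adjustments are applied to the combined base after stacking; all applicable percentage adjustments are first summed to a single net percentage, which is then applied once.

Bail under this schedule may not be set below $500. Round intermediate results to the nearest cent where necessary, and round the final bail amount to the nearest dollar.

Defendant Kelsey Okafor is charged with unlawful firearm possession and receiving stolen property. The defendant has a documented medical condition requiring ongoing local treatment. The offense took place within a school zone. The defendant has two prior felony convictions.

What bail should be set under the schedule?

$88,312

Base amounts from the schedule: unlawful firearm possession $37,000; receiving stolen property $31,600.
Stacking rule: highest base plus 30% of each additional charge. Highest is unlawful firearm possession at $37,000. Additional: $31,600 × 30% = $9,480. Combined base = $37,000 + $9,480 = $46,480.
Net percentage adjustment: +25% −35% +100% = +90%. $46,480 × 1.9 = $88,312.
$88,312 is at or above the $500 minimum.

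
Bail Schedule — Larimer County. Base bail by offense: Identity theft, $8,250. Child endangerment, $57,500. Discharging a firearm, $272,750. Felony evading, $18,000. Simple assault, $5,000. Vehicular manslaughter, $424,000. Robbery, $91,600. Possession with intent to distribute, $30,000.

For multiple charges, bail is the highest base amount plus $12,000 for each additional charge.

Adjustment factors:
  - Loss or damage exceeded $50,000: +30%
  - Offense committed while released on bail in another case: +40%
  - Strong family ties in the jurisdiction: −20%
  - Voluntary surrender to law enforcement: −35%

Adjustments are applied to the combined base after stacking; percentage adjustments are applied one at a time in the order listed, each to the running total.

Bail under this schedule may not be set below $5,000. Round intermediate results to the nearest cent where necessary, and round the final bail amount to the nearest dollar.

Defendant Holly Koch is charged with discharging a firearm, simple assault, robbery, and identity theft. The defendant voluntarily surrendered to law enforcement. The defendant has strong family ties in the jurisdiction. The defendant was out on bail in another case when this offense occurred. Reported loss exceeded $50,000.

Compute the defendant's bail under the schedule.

Base amounts from the schedule: discharging a firearm $272,750; simple assault $5,000; robbery $91,600; identity theft $8,250.
Stacking rule: highest base plus $12,000 per additional charge. Highest is discharging a firearm at $272,750; 3 additional charges → +$36,000. Combined base = $308,750.
Loss or damage exceeded $50,000 (+30%): $308,750 × 1.3 = $401,375.
Offense committed while released on bail in another case (+40%): $401,375 × 1.4 = $561,925.
Strong family ties in the jurisdiction (−20%): $561,925 × 0.8 = $449,540.
Voluntary surrender to law enforcement (−35%): $449,540 × 0.65 = $292,201.
$292,201 is at or above the $5,000 minimum.

$292,201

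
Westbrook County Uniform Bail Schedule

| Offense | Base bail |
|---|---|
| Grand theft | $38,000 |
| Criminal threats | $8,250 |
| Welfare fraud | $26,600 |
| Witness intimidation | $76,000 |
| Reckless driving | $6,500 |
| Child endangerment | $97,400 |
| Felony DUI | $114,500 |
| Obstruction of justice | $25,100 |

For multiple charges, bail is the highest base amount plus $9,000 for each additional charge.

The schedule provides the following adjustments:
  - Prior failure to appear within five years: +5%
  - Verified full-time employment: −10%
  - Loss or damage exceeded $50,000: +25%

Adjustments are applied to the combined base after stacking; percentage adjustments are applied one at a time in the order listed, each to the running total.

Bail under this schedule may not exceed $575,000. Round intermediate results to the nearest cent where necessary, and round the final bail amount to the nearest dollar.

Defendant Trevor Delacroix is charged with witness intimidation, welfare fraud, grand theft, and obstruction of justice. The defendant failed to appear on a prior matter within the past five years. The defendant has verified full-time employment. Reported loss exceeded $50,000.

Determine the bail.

Base amounts from the schedule: witness intimidation $76,000; welfare fraud $26,600; grand theft $38,000; obstruction of justice $25,100.
Stacking rule: highest base plus $9,000 per additional charge. Highest is witness intimidation at $76,000; 3 additional charges → +$27,000. Combined base = $103,000.
Prior failure to appear within five years (+5%): $103,000 × 1.05 = $108,150.
Verified full-time employment (−10%): $108,150 × 0.9 = $97,335.
Loss or damage exceeded $50,000 (+25%): $97,335 × 1.25 = $121,668.75.
$121,668.75 is within the $575,000 maximum.
Rounded to the nearest dollar: $121,669.

$121,669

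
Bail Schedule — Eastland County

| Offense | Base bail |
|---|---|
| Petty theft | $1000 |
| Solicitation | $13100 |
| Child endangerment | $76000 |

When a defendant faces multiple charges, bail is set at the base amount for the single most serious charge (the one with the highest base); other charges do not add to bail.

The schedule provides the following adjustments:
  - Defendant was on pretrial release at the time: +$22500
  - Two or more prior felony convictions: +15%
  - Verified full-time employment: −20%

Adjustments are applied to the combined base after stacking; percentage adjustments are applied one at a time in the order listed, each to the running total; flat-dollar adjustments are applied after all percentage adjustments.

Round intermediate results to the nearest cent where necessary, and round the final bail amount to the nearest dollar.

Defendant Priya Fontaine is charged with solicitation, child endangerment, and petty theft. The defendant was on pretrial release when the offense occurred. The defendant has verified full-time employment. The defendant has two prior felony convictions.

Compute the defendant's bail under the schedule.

$92420

Base amounts from the schedule: solicitation $13100; child endangerment $76000; petty theft $1000.
Stacking rule: use the highest base only. Highest is child endangerment at $76000. Combined base = $76000.
Two or more prior felony convictions (+15%): $76000 × 1.15 = $87400.
Verified full-time employment (−20%): $87400 × 0.8 = $69920.
Defendant was on pretrial release at the time (+$22500 flat): $69920 + $22500 = $92420.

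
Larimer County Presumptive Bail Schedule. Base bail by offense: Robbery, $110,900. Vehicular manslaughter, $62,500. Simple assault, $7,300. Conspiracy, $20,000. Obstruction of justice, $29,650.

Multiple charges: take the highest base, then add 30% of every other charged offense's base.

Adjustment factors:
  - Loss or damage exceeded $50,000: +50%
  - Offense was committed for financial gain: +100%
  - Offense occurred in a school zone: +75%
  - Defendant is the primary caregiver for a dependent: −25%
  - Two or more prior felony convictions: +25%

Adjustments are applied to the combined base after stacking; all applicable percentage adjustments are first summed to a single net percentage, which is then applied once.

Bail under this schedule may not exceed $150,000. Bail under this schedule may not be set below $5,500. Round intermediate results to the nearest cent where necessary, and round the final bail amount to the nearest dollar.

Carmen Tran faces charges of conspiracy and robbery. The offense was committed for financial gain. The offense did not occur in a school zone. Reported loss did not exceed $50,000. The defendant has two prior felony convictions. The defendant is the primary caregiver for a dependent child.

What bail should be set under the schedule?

$150,000

Base amounts from the schedule: conspiracy $20,000; robbery $110,900.
Stacking rule: highest base plus 30% of each additional charge. Highest is robbery at $110,900. Additional: $20,000 × 30% = $6,000. Combined base = $110,900 + $6,000 = $116,900.
Net percentage adjustment: +100% −25% +25% = +100%. $116,900 × 2 = $233,800.
Result $233,800 exceeds the maximum of $150,000; bail is capped at $150,000.
$150,000 is at or above the $5,500 minimum.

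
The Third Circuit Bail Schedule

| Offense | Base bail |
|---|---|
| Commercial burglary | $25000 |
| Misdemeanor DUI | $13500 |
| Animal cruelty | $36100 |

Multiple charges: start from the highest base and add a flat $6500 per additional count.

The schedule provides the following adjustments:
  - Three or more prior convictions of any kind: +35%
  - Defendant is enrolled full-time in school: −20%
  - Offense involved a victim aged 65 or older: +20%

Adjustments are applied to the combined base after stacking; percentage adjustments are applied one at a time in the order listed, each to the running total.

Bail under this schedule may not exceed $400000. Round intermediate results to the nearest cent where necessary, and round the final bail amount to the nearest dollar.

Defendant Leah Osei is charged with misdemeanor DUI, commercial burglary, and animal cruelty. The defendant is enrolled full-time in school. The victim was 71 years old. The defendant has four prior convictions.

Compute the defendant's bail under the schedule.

Base amounts from the schedule: misdemeanor DUI $13500; commercial burglary $25000; animal cruelty $36100.
Stacking rule: highest base plus $6500 per additional charge. Highest is animal cruelty at $36100; 2 additional charges → +$13000. Combined base = $49100.
Three or more prior convictions of any kind (+35%): $49100 × 1.35 = $66285.
Defendant is enrolled full-time in school (−20%): $66285 × 0.8 = $53028.
Offense involved a victim aged 65 or older (+20%): $53028 × 1.2 = $63633.60.
$63633.60 is within the $400000 maximum.
Rounded to the nearest dollar: $63634.

$63634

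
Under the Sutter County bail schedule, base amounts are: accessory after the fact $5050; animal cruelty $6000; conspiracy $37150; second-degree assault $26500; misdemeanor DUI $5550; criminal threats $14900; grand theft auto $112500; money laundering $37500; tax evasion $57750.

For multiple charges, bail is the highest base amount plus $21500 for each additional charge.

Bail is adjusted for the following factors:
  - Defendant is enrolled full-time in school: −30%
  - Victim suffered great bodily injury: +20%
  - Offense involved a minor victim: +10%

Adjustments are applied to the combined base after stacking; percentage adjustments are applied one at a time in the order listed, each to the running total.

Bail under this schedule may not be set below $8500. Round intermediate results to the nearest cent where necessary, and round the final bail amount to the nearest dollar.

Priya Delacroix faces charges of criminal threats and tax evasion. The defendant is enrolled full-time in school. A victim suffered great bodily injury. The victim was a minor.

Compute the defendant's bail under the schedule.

Base amounts from the schedule: criminal threats $14900; tax evasion $57750.
Stacking rule: highest base plus $21500 per additional charge. Highest is tax evasion at $57750; 1 additional charge → +$21500. Combined base = $79250.
Defendant is enrolled full-time in school (−30%): $79250 × 0.7 = $55475.
Victim suffered great bodily injury (+20%): $55475 × 1.2 = $66570.
Offense involved a minor victim (+10%): $66570 × 1.1 = $73227.
$73227 is at or above the $8500 minimum.

$73227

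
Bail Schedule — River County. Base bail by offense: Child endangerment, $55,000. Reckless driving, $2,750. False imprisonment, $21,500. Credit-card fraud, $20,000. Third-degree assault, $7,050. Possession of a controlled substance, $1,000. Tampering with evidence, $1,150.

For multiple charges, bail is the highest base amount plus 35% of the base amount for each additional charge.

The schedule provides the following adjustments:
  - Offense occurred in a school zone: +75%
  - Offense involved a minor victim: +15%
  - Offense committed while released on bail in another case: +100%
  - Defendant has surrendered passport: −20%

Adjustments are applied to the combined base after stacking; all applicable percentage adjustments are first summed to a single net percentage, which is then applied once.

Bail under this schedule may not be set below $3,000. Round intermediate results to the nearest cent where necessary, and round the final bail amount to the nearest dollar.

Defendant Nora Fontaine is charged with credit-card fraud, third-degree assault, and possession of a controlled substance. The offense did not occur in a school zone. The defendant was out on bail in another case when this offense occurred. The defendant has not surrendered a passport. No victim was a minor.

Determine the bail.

Base amounts from the schedule: credit-card fraud $20,000; third-degree assault $7,050; possession of a controlled substance $1,000.
Stacking rule: highest base plus 35% of each additional charge. Highest is credit-card fraud at $20,000. Additional: $7,050 × 35% = $2,467.50; $1,000 × 35% = $350. Combined base = $20,000 + $2,817.50 = $22,817.50.
Offense committed while released on bail in another case (+100%): $22,817.50 × 2 = $45,635.
$45,635 is at or above the $3,000 minimum.

$45,635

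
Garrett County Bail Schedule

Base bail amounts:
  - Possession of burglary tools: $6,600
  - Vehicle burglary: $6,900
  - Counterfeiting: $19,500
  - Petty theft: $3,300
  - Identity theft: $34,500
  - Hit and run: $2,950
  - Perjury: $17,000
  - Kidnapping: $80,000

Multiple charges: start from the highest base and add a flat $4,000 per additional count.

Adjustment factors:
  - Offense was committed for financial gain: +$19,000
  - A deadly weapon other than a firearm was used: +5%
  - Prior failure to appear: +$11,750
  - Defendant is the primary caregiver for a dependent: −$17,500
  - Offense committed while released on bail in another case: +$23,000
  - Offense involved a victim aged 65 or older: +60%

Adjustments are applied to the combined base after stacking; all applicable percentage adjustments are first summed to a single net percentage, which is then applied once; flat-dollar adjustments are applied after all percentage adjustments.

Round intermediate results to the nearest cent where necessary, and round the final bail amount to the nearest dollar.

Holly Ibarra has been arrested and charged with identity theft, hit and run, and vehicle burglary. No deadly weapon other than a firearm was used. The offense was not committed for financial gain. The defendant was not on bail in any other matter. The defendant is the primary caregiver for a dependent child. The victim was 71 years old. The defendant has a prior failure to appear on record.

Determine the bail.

$62,250

Base amounts from the schedule: identity theft $34,500; hit and run $2,950; vehicle burglary $6,900.
Stacking rule: highest base plus $4,000 per additional charge. Highest is identity theft at $34,500; 2 additional charges → +$8,000. Combined base = $42,500.
Offense involved a victim aged 65 or older (+60%): $42,500 × 1.6 = $68,000.
Prior failure to appear (+$11,750 flat): $68,000 + $11,750 = $79,750.
Defendant is the primary caregiver for a dependent (−$17,500 flat): $79,750 − $17,500 = $62,250.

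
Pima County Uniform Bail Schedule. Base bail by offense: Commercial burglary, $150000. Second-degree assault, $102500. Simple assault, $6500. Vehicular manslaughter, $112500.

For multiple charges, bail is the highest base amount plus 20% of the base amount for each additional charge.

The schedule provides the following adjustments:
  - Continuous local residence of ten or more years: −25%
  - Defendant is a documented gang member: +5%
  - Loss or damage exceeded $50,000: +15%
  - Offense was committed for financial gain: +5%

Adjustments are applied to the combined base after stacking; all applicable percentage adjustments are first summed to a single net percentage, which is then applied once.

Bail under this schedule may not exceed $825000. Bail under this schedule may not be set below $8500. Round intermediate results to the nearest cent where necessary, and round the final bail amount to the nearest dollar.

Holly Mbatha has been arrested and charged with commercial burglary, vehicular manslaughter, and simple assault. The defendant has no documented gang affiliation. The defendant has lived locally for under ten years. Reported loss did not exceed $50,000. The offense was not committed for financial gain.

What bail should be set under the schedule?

$173800

Base amounts from the schedule: commercial burglary $150000; vehicular manslaughter $112500; simple assault $6500.
Stacking rule: highest base plus 20% of each additional charge. Highest is commercial burglary at $150000. Additional: $112500 × 20% = $22500; $6500 × 20% = $1300. Combined base = $150000 + $23800 = $173800.
No adjustment factors apply to this defendant.
$173800 is within the $825000 maximum.
$173800 is at or above the $8500 minimum.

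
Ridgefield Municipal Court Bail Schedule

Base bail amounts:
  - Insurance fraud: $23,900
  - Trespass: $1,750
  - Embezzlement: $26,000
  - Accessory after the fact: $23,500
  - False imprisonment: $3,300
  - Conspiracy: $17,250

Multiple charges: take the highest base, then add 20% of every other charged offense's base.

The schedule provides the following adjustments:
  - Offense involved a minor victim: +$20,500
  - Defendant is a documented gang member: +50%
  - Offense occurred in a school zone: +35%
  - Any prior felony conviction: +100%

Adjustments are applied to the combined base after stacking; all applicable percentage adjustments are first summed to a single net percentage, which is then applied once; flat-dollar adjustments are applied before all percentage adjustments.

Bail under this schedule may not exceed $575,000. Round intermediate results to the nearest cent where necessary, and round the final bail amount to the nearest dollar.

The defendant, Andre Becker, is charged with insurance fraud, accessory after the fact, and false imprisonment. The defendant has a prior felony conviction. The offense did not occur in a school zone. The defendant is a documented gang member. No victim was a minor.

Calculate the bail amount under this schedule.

Base amounts from the schedule: insurance fraud $23,900; accessory after the fact $23,500; false imprisonment $3,300.
Stacking rule: highest base plus 20% of each additional charge. Highest is insurance fraud at $23,900. Additional: $23,500 × 20% = $4,700; $3,300 × 20% = $660. Combined base = $23,900 + $5,360 = $29,260.
Net percentage adjustment: +50% +100% = +150%. $29,260 × 2.5 = $73,150.
$73,150 is within the $575,000 maximum.

$73,150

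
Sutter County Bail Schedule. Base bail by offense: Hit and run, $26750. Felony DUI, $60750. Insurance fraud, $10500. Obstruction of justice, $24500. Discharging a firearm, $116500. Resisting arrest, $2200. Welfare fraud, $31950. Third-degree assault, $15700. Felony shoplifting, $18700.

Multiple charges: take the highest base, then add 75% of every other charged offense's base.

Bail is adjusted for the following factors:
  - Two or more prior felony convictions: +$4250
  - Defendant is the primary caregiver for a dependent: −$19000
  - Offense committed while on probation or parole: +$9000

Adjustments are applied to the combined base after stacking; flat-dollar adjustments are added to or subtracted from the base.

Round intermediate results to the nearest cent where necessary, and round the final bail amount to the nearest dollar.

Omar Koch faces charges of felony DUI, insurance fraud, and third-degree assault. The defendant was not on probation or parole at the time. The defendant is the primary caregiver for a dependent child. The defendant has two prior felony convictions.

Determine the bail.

Base amounts from the schedule: felony DUI $60750; insurance fraud $10500; third-degree assault $15700.
Stacking rule: highest base plus 75% of each additional charge. Highest is felony DUI at $60750. Additional: $10500 × 75% = $7875; $15700 × 75% = $11775. Combined base = $60750 + $19650 = $80400.
Two or more prior felony convictions (+$4250 flat): $80400 + $4250 = $84650.
Defendant is the primary caregiver for a dependent (−$19000 flat): $84650 − $19000 = $65650.

$65650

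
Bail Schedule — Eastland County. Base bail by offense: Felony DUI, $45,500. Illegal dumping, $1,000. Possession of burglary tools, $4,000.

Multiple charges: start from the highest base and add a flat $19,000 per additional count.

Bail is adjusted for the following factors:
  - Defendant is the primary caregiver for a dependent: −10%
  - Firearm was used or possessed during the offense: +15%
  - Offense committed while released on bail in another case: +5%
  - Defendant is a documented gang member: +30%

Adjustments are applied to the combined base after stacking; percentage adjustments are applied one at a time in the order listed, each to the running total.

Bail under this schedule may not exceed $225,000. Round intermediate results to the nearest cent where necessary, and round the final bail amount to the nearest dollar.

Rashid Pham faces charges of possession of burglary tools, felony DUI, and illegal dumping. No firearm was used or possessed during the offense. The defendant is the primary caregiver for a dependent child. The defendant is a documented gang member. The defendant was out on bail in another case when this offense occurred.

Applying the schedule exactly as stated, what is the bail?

$102,580

Base amounts from the schedule: possession of burglary tools $4,000; felony DUI $45,500; illegal dumping $1,000.
Stacking rule: highest base plus $19,000 per additional charge. Highest is felony DUI at $45,500; 2 additional charges → +$38,000. Combined base = $83,500.
Defendant is the primary caregiver for a dependent (−10%): $83,500 × 0.9 = $75,150.
Offense committed while released on bail in another case (+5%): $75,150 × 1.05 = $78,907.50.
Defendant is a documented gang member (+30%): $78,907.50 × 1.3 = $102,579.75.
$102,579.75 is within the $225,000 maximum.
Rounded to the nearest dollar: $102,580.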